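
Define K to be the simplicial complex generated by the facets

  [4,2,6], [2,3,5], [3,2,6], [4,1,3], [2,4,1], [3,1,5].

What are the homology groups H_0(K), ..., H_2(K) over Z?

H_0 ≅ Z,  H_1 ≅ Z,  H_2 = 0.

Fix the vertex order 1 < 2 < 3 < 4 < 5 < 6 and write every simplex with vertices in increasing order. Then dim K = 2 and the simplices of K are:

  0-simplices (6): [1], [2], [3], [4], [5], [6]
  1-simplices (12): [1,2], [1,3], [1,4], [1,5], [2,3], [2,4], [2,5], [2,6], [3,4], [3,5], [3,6], [4,6]
  2-simplices (6): [1,2,4], [1,3,4], [1,3,5], [2,3,5], [2,3,6], [2,4,6]

giving chain groups C_0 ≅ Z^6, C_1 ≅ Z^12, C_2 ≅ Z^6.

∂_1: C_1 → C_0 maps an edge to its endpoints' difference, ∂[p,q] = q − p. For instance
  ∂[2,5] = [5] − [2].
The 6×12 boundary matrix has rank 5 and Smith normal form diag(1,1,1,1,1).

∂_2: C_2 → C_1 sends each 2-simplex [p,q,r] to [q,r] − [p,r] + [p,q]. For instance
  ∂[1,2,4] = [2,4] − [1,4] + [1,2],
  ∂[2,3,6] = [3,6] − [2,6] + [2,3].
This gives a 12×6 integer matrix of rank 6; reducing to Smith normal form yields diagonal entries (1,1,1,1,1,1).

From H_k ≅ ker(∂_k) / im(∂_{k+1}) we obtain:

  H_0: rank C_0 − rank ∂_1 = 6 − 5 = 1, and the invariant factors of ∂_1 are all 1, so H_0 ≅ Z.
  H_1: rank ker ∂_1 − rank ∂_2 = (12 − 5) − 6 = 1, and the invariant factors of ∂_2 are all 1, so H_1 ≅ Z.
  H_2: rank ker ∂_2 − rank ∂_3 = (6 − 6) − 0 = 0, and there is no ∂_3, so H_2 ≅ 0.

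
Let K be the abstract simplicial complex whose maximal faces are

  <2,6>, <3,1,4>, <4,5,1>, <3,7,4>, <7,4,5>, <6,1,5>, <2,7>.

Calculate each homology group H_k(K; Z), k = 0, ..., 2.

H_0 ≅ Z,  H_1 ≅ Z,  H_2 = 0.

K has 7 vertices, 12 edges, 5 triangles.
rank ∂_0 = 0, rank ∂_1 = 6 ⇒ b_0 = 7 − 0 − 6 = 1; all invariant factors of ∂_1 are 1 so no torsion. So H_0 = Z.
rank ∂_1 = 6, rank ∂_2 = 5 ⇒ b_1 = 12 − 6 − 5 = 1; all invariant factors of ∂_2 are 1 so no torsion. So H_1 = Z.
rank ∂_2 = 5, rank ∂_3 = 0 ⇒ b_2 = 5 − 5 − 0 = 0. So H_2 = 0.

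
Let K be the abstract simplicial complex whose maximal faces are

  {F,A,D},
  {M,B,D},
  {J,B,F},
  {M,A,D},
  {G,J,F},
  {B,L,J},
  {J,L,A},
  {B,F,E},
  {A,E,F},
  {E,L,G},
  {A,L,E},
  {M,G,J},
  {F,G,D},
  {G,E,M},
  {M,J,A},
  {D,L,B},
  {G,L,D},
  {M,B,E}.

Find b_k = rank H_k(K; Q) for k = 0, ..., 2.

b_0 = 1, b_1 = 2, b_2 = 1.

Order the vertices as A < B < D < E < F < G < J < L < M. Listing each simplex with vertices in this order, K has dimension 2 with simplices:

  0-simplices (9): A, B, D, E, F, G, J, L, M
  1-simplices (27): AD, AE, AF, AJ, AL, AM, BD, BE, BF, BJ, BL, BM, DF, DG, DL, DM, EF, EG, EL, EM, FG, FJ, GJ, GL, GM, JL, JM
  2-simplices (18): ADF, ADM, AEF, AEL, AJL, AJM, BDL, BDM, BEF, BEM, BFJ, BJL, DFG, DGL, EGL, EGM, FGJ, GJM

so the chain groups are C_0 ≅ Z^9, C_1 ≅ Z^27, C_2 ≅ Z^18.

The boundary map ∂_1: C_1 → C_0 is given by ∂[p,q] = [q] − [p]. For instance
  ∂BM = M − B.
As a 9×27 matrix over Z this has rank 8, with invariant factors (1,1,1,1,1,1,1,1).

The boundary map ∂_2: C_2 → C_1 sends each 2-simplex [p,q,r] to [q,r] − [p,r] + [p,q]. For instance
  ∂DFG = FG − DG + DF,
  ∂ADF = DF − AF + AD.
The 27×18 boundary matrix has rank 17 and Smith normal form diag(1,1,1,1,1,1,1,1,1,1,1,1,1,1,1,1,1).

Computing H_k = (kernel of ∂_k) / (image of ∂_{k+1}):

  H_0: rank C_0 − rank ∂_1 = 9 − 8 = 1, and the invariant factors of ∂_1 are all 1, so H_0 ≅ Z.
  H_1: rank ker ∂_1 − rank ∂_2 = (27 − 8) − 17 = 2, and the invariant factors of ∂_2 are all 1, so H_1 ≅ Z^2.
  H_2: rank ker ∂_2 − rank ∂_3 = (18 − 17) − 0 = 1, and there is no ∂_3, so H_2 ≅ Z.

As a check, the Euler characteristic is 9 − 27 + 18 = 0, which agrees with 1 − 2 + 1 = 0.
(K is a triangulation of the torus T^2.)

Hence the Betti numbers are b_0 = 1, b_1 = 2, b_2 = 1.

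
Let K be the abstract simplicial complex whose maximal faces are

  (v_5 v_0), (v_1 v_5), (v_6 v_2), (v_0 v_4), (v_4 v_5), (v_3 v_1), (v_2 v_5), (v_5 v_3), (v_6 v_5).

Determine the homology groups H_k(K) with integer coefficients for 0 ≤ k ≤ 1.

H_0 ≅ Z,  H_1 ≅ Z^3.

Order the vertices as v_0 < v_1 < v_2 < v_3 < v_4 < v_5 < v_6. Listing each simplex with vertices in this order, K has dimension 1 with simplices:

  0-simplices (7): [v_0], [v_1], [v_2], [v_3], [v_4], [v_5], [v_6]
  1-simplices (9): [v_0,v_4], [v_0,v_5], [v_1,v_3], [v_1,v_5], [v_2,v_5], [v_2,v_6], [v_3,v_5], [v_4,v_5], [v_5,v_6]

so the chain groups are C_0 ≅ Z^7, C_1 ≅ Z^9.

∂_1: C_1 → C_0 sends each edge [p,q] (with p < q) to q − p.
This gives a 7×9 integer matrix of rank 6; reducing to Smith normal form yields diagonal entries (1,1,1,1,1,1).

Computing H_k = (kernel of ∂_k) / (image of ∂_{k+1}):

  H_0: rank C_0 − rank ∂_1 = 7 − 6 = 1, and the invariant factors of ∂_1 are all 1, so H_0 = Z.
  H_1: rank ker ∂_1 − rank ∂_2 = (9 − 6) − 0 = 3, and there is no ∂_2, so H_1 = Z^3.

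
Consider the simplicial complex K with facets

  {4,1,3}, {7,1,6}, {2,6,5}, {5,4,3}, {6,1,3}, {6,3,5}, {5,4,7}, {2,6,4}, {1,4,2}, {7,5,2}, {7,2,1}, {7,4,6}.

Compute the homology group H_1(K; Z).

H_1 ≅ Z/2Z.

Take the total order 1 < 2 < 3 < 4 < 5 < 6 < 7 on the vertex set. Then K (dimension 2) consists of the simplices:

  0-simplices (7): [1], [2], [3], [4], [5], [6], [7]
  1-simplices (18): [1,2], [1,3], [1,4], [1,6], [1,7], [2,4], [2,5], [2,6], [2,7], [3,4], [3,5], [3,6], [4,5], [4,6], [4,7], [5,6], [5,7], [6,7]
  2-simplices (12): [1,2,4], [1,2,7], [1,3,4], [1,3,6], [1,6,7], [2,4,6], [2,5,6], [2,5,7], [3,4,5], [3,5,6], [4,5,7], [4,6,7]

Hence C_0 ≅ Z^7, C_1 ≅ Z^18, C_2 ≅ Z^12.

∂_1: C_1 → C_0 sends each edge [p,q] (with p < q) to q − p.
The 7×18 boundary matrix has rank 6 and Smith normal form diag(1,1,1,1,1,1).

∂_2: C_2 → C_1 maps a triangle to the signed sum of its edges. For instance
  ∂[1,2,7] = [2,7] − [1,7] + [1,2],
  ∂[1,3,4] = [3,4] − [1,4] + [1,3].
The resulting 18×12 matrix has rank 12, and its Smith normal form has invariant factors (1,1,1,1,1,1,1,1,1,1,1,2).

Reading off H_k = ker ∂_k / im ∂_{k+1}:

  H_1: rank ker ∂_1 − rank ∂_2 = (18 − 6) − 12 = 0, and ∂_2 has invariant factor 2 > 1, so H_1 ≅ Z/2Z.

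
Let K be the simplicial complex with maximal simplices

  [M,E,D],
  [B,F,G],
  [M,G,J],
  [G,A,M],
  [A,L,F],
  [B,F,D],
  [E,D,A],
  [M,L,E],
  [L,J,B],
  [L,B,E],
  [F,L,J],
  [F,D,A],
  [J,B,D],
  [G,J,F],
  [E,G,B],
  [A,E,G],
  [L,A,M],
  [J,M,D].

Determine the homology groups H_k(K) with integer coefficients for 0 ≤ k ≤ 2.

Fix the vertex order A < B < D < E < F < G < J < L < M and write every simplex with vertices in increasing order. Then dim K = 2 and the simplices of K are:

  0-simplices (9): A, B, D, E, F, G, J, L, M
  1-simplices (27): AD, AE, AF, AG, AL, AM, BD, BE, BF, BG, BJ, BL, DE, DF, DJ, DM, EG, EL, EM, FG, FJ, FL, GJ, GM, JL, JM, LM
  2-simplices (18): ADE, ADF, AEG, AFL, AGM, ALM, BDF, BDJ, BEG, BEL, BFG, BJL, DEM, DJM, ELM, FGJ, FJL, GJM

Hence C_0 ≅ Z^9, C_1 ≅ Z^27, C_2 ≅ Z^18.

The boundary map ∂_1: C_1 → C_0 is given by ∂[p,q] = [q] − [p]. For instance
  ∂AM = M − A.
The resulting 9×27 matrix has rank 8, and its Smith normal form has invariant factors (1,1,1,1,1,1,1,1).

Boundary ∂_2: C_2 → C_1 acts by ∂[p,q,r] = [q,r] − [p,r] + [p,q]. For instance
  ∂BEG = EG − BG + BE,
  ∂BEL = EL − BL + BE.
As a 27×18 matrix over Z this has rank 18, with invariant factors (1,1,1,1,1,1,1,1,1,1,1,1,1,1,1,1,1,2).

Now H_k = ker ∂_k / im ∂_{k+1}, so:

  H_0: rank C_0 − rank ∂_1 = 9 − 8 = 1, and the invariant factors of ∂_1 are all 1, so H_0 ≅ Z.
  H_1: rank ker ∂_1 − rank ∂_2 = (27 − 8) − 18 = 1, and ∂_2 has invariant factor 2 > 1, so H_1 ≅ Z × Z/2.
  H_2: rank ker ∂_2 − rank ∂_3 = (18 − 18) − 0 = 0, and there is no ∂_3, so H_2 ≅ 0.

(K is a triangulation of the Klein bottle.)

H_0 = Z,  H_1 = Z × Z/2,  H_2 = 0.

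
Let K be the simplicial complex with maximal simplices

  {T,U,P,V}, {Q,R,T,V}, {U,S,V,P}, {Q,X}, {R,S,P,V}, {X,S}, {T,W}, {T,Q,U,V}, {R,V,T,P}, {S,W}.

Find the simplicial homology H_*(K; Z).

Fix the vertex order P < Q < R < S < T < U < V < W < X and write every simplex with vertices in increasing order. Then dim K = 3 and the simplices of K are:

  0-simplices (9): P, Q, R, S, T, U, V, W, X
  1-simplices (21): PR, PS, PT, PU, PV, QR, QT, QU, QV, QX, RS, RT, RV, SU, SV, SW, SX, TU, TV, TW, UV
  2-simplices (17): PRS, PRT, PRV, PSU, PSV, PTU, PTV, PUV, QRT, QRV, QTU, QTV, QUV, RSV, RTV, SUV, TUV
  3-simplices (6): PRSV, PRTV, PSUV, PTUV, QRTV, QTUV

giving chain groups C_0 ≅ Z^9, C_1 ≅ Z^21, C_2 ≅ Z^17, C_3 ≅ Z^6.

The boundary map ∂_1: C_1 → C_0 is given by ∂[p,q] = [q] − [p]. For instance
  ∂PT = T − P.
The resulting 9×21 matrix has rank 8, and its Smith normal form has invariant factors (1,1,1,1,1,1,1,1).

Boundary ∂_2: C_2 → C_1 acts by ∂[p,q,r] = [q,r] − [p,r] + [p,q]. For instance
  ∂PRS = RS − PS + PR,
  ∂PSV = SV − PV + PS.
This gives a 21×17 integer matrix of rank 11; reducing to Smith normal form yields diagonal entries (1,1,1,1,1,1,1,1,1,1,1).

∂_3: C_3 → C_2 sends each 3-simplex σ to the alternating sum Σ_i (−1)^i (σ with its i-th vertex removed). For instance
  ∂PRTV = RTV − PTV + PRV − PRT,
  ∂QTUV = TUV − QUV + QTV − QTU.
The 17×6 boundary matrix has rank 6 and Smith normal form diag(1,1,1,1,1,1).

Computing H_k = (kernel of ∂_k) / (image of ∂_{k+1}):

  H_0: rank C_0 − rank ∂_1 = 9 − 8 = 1, and the invariant factors of ∂_1 are all 1, so H_0 ≅ Z.
  H_1: rank ker ∂_1 − rank ∂_2 = (21 − 8) − 11 = 2, and the invariant factors of ∂_2 are all 1, so H_1 ≅ Z^2.
  H_2: rank ker ∂_2 − rank ∂_3 = (17 − 11) − 6 = 0, and the invariant factors of ∂_3 are all 1, so H_2 ≅ 0.
  H_3: rank ker ∂_3 − rank ∂_4 = (6 − 6) − 0 = 0, and there is no ∂_4, so H_3 ≅ 0.

As a check, the Euler characteristic is 9 − 21 + 17 − 6 = -1, which agrees with 1 − 2 + 0 − 0 = -1.

H_0 = Z,  H_1 = Z^2,  H_2 = 0,  H_3 = 0.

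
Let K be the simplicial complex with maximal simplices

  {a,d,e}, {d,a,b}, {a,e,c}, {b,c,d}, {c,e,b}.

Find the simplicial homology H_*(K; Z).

H_0 = Z,  H_1 = Z,  H_2 = 0.

K has 5 vertices, 10 edges, 5 triangles.
rank ∂_0 = 0, rank ∂_1 = 4 ⇒ b_0 = 5 − 0 − 4 = 1; all invariant factors of ∂_1 are 1 so no torsion. So H_0 ≅ Z.
rank ∂_1 = 4, rank ∂_2 = 5 ⇒ b_1 = 10 − 4 − 5 = 1; all invariant factors of ∂_2 are 1 so no torsion. So H_1 ≅ Z.
rank ∂_2 = 5, rank ∂_3 = 0 ⇒ b_2 = 5 − 5 − 0 = 0. So H_2 ≅ 0.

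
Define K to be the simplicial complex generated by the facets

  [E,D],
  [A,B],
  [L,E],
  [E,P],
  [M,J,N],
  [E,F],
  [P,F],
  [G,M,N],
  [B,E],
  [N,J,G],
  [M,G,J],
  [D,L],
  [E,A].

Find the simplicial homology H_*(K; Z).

We work with the vertex ordering A < B < D < E < F < G < J < L < M < N < P. The simplices of K, each written with vertices in increasing order, are:

  0-simplices (11): A, B, D, E, F, G, J, L, M, N, P
  1-simplices (15): AB, AE, BE, DE, DL, EF, EL, EP, FP, GJ, GM, GN, JM, JN, MN
  2-simplices (4): GJM, GJN, GMN, JMN

Hence C_0 ≅ Z^11, C_1 ≅ Z^15, C_2 ≅ Z^4.

∂_1: C_1 → C_0 sends each edge [p,q] (with p < q) to q − p. For instance
  ∂GM = M − G.
The resulting 11×15 matrix has rank 9, and its Smith normal form has invariant factors (1,1,1,1,1,1,1,1,1).

∂_2: C_2 → C_1 acts by ∂[p,q,r] = [q,r] − [p,r] + [p,q]. For instance
  ∂GJM = JM − GM + GJ,
  ∂GMN = MN − GN + GM.
The resulting 15×4 matrix has rank 3, and its Smith normal form has invariant factors (1,1,1).

Reading off H_k = ker ∂_k / im ∂_{k+1}:

  H_0: rank C_0 − rank ∂_1 = 11 − 9 = 2, and the invariant factors of ∂_1 are all 1, so H_0 ≅ Z^2.
  H_1: rank ker ∂_1 − rank ∂_2 = (15 − 9) − 3 = 3, and the invariant factors of ∂_2 are all 1, so H_1 ≅ Z^3.
  H_2: rank ker ∂_2 − rank ∂_3 = (4 − 3) − 0 = 1, and there is no ∂_3, so H_2 ≅ Z.

H_0 = Z^2,  H_1 = Z^3,  H_2 = Z.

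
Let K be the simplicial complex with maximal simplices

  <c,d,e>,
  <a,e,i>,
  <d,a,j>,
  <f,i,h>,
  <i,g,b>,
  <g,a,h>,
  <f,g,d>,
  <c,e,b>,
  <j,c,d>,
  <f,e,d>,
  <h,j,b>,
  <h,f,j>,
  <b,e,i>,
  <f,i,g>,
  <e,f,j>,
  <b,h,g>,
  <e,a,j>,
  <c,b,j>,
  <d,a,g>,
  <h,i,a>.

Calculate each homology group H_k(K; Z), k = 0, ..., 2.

H_0 = Z,  H_1 = Z × Z/2,  H_2 = 0.

Take the total order a < b < c < d < e < f < g < h < i < j on the vertex set. Then K (dimension 2) consists of the simplices:

  0-simplices (10): a, b, c, d, e, f, g, h, i, j
  1-simplices (30): ad, ae, ag, ah, ai, aj, bc, be, bg, bh, bi, bj, cd, ce, cj, de, df, dg, dj, ef, ei, ej, fg, fh, fi, fj, gh, gi, hi, hj
  2-simplices (20): adg, adj, aei, aej, agh, ahi, bce, bcj, bei, bgh, bgi, bhj, cde, cdj, def, dfg, efj, fgi, fhi, fhj

giving chain groups C_0 ≅ Z^10, C_1 ≅ Z^30, C_2 ≅ Z^20.

∂_1: C_1 → C_0 is given by ∂[p,q] = [q] − [p]. For instance
  ∂bi = i − b.
The resulting 10×30 matrix has rank 9, and its Smith normal form has invariant factors (1,1,1,1,1,1,1,1,1).

The boundary map ∂_2: C_2 → C_1 acts by ∂[p,q,r] = [q,r] − [p,r] + [p,q]. For instance
  ∂cdj = dj − cj + cd,
  ∂cde = de − ce + cd.
The resulting 30×20 matrix has rank 20, and its Smith normal form has invariant factors (1,1,1,1,1,1,1,1,1,1,1,1,1,1,1,1,1,1,1,2).

Computing H_k = (kernel of ∂_k) / (image of ∂_{k+1}):

  H_0: rank C_0 − rank ∂_1 = 10 − 9 = 1, and the invariant factors of ∂_1 are all 1, so H_0 = Z.
  H_1: rank ker ∂_1 − rank ∂_2 = (30 − 9) − 20 = 1, and ∂_2 has invariant factor 2 > 1, so H_1 = Z × Z/2.
  H_2: rank ker ∂_2 − rank ∂_3 = (20 − 20) − 0 = 0, and there is no ∂_3, so H_2 = 0.

As a check, the Euler characteristic is 10 − 30 + 20 = 0, which agrees with 1 − 1 + 0 = 0.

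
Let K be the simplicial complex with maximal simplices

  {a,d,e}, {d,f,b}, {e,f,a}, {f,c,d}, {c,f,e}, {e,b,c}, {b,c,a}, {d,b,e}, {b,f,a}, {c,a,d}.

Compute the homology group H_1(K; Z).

Fix the vertex order a < b < c < d < e < f and write every simplex with vertices in increasing order. Then dim K = 2 and the simplices of K are:

  0-simplices (6): a, b, c, d, e, f
  1-simplices (15): ab, ac, ad, ae, af, bc, bd, be, bf, cd, ce, cf, de, df, ef
  2-simplices (10): abc, abf, acd, ade, aef, bce, bde, bdf, cdf, cef

Hence C_0 ≅ Z^6, C_1 ≅ Z^15, C_2 ≅ Z^10.

∂_1: C_1 → C_0 sends each edge [p,q] (with p < q) to q − p. For instance
  ∂ef = f − e.
As a 6×15 matrix over Z this has rank 5, with invariant factors (1,1,1,1,1).

The boundary map ∂_2: C_2 → C_1 acts by ∂[p,q,r] = [q,r] − [p,r] + [p,q]. For instance
  ∂acd = cd − ad + ac,
  ∂bce = ce − be + bc.
As a 15×10 matrix over Z this has rank 10, with invariant factors (1,1,1,1,1,1,1,1,1,2).

Reading off H_k = ker ∂_k / im ∂_{k+1}:

  H_1: rank ker ∂_1 − rank ∂_2 = (15 − 5) − 10 = 0, and ∂_2 has invariant factor 2 > 1, so H_1 ≅ Z_2.

H_1 ≅ Z_2.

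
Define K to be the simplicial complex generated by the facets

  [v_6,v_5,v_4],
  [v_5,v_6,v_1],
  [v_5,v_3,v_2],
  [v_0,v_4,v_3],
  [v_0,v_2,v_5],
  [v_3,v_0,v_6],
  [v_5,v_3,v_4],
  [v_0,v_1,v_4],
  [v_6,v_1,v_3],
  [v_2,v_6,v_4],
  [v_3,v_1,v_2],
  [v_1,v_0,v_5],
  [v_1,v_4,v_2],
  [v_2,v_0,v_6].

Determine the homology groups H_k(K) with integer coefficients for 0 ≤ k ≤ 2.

H_0 = Z,  H_1 = Z^2,  H_2 = Z.

We work with the vertex ordering v_0 < v_1 < v_2 < v_3 < v_4 < v_5 < v_6. The simplices of K, each written with vertices in increasing order, are:

  0-simplices (7): [v_0], [v_1], [v_2], [v_3], [v_4], [v_5], [v_6]
  1-simplices (21): (21 of them)
  2-simplices (14): (14 of them)

so the chain groups are C_0 ≅ Z^7, C_1 ≅ Z^21, C_2 ≅ Z^14.

∂_1: C_1 → C_0 sends each edge [p,q] (with p < q) to q − p. For instance
  ∂[v_5,v_6] = [v_6] − [v_5].
The 7×21 boundary matrix has rank 6 and Smith normal form diag(1,1,1,1,1,1).

∂_2: C_2 → C_1 maps a triangle to the signed sum of its edges. For instance
  ∂[v_0,v_2,v_5] = [v_2,v_5] − [v_0,v_5] + [v_0,v_2],
  ∂[v_1,v_2,v_4] = [v_2,v_4] − [v_1,v_4] + [v_1,v_2].
The 21×14 boundary matrix has rank 13 and Smith normal form diag(1,1,1,1,1,1,1,1,1,1,1,1,1).

Reading off H_k = ker ∂_k / im ∂_{k+1}:

  H_0: rank C_0 − rank ∂_1 = 7 − 6 = 1, and the invariant factors of ∂_1 are all 1, so H_0 = Z.
  H_1: rank ker ∂_1 − rank ∂_2 = (21 − 6) − 13 = 2, and the invariant factors of ∂_2 are all 1, so H_1 = Z^2.
  H_2: rank ker ∂_2 − rank ∂_3 = (14 − 13) − 0 = 1, and there is no ∂_3, so H_2 = Z.

(K is a triangulation of the torus T^2.)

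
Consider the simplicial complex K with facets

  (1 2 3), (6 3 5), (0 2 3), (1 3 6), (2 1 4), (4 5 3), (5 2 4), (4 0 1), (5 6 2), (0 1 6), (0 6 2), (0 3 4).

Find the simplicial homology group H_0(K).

Take the total order 0 < 1 < 2 < 3 < 4 < 5 < 6 on the vertex set. Then K (dimension 2) consists of the simplices:

  0-simplices (7): [0], [1], [2], [3], [4], [5], [6]
  1-simplices (18): [0,1], [0,2], [0,3], [0,4], [0,6], [1,2], [1,3], [1,4], [1,6], [2,3], [2,4], [2,5], [2,6], [3,4], [3,5], [3,6], [4,5], [5,6]
  2-simplices (12): [0,1,4], [0,1,6], [0,2,3], [0,2,6], [0,3,4], [1,2,3], [1,2,4], [1,3,6], [2,4,5], [2,5,6], [3,4,5], [3,5,6]

Hence C_0 ≅ Z^7, C_1 ≅ Z^18, C_2 ≅ Z^12.

The boundary map ∂_1: C_1 → C_0 is given by ∂[p,q] = [q] − [p].
As a 7×18 matrix over Z this has rank 6, with invariant factors (1,1,1,1,1,1).

∂_2: C_2 → C_1 sends each 2-simplex [p,q,r] to [q,r] − [p,r] + [p,q]. For instance
  ∂[1,2,3] = [2,3] − [1,3] + [1,2],
  ∂[3,5,6] = [5,6] − [3,6] + [3,5].
This gives a 18×12 integer matrix of rank 12; reducing to Smith normal form yields diagonal entries (1,1,1,1,1,1,1,1,1,1,1,2).

From H_k ≅ ker(∂_k) / im(∂_{k+1}) we obtain:

  H_0: rank C_0 − rank ∂_1 = 7 − 6 = 1, and the invariant factors of ∂_1 are all 1, so H_0 = Z.

H_0 ≅ Z.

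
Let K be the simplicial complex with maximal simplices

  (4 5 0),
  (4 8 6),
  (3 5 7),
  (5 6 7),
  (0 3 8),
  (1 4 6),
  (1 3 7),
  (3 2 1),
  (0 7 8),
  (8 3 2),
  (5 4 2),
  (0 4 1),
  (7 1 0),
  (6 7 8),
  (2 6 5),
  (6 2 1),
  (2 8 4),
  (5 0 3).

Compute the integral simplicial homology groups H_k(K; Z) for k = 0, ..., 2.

H_0 = Z,  H_1 = Z ⊕ Z_2,  H_2 = 0.

Order the vertices as 0 < 1 < 2 < 3 < 4 < 5 < 6 < 7 < 8. Listing each simplex with vertices in this order, K has dimension 2 with simplices:

  0-simplices (9): [0], [1], [2], [3], [4], [5], [6], [7], [8]
  1-simplices (27): (27 of them)
  2-simplices (18): [0,1,4], [0,1,7], [0,3,5], [0,3,8], [0,4,5], [0,7,8], [1,2,3], [1,2,6], [1,3,7], [1,4,6], [2,3,8], [2,4,5], [2,4,8], [2,5,6], [3,5,7], [4,6,8], [5,6,7], [6,7,8]

giving chain groups C_0 ≅ Z^9, C_1 ≅ Z^27, C_2 ≅ Z^18.

Boundary ∂_1: C_1 → C_0 is given by ∂[p,q] = [q] − [p].
The 9×27 boundary matrix has rank 8 and Smith normal form diag(1,1,1,1,1,1,1,1).

Boundary ∂_2: C_2 → C_1 maps a triangle to the signed sum of its edges. For instance
  ∂[1,4,6] = [4,6] − [1,6] + [1,4],
  ∂[2,4,8] = [4,8] − [2,8] + [2,4].
The 27×18 boundary matrix has rank 18 and Smith normal form diag(1,1,1,1,1,1,1,1,1,1,1,1,1,1,1,1,1,2).

From H_k ≅ ker(∂_k) / im(∂_{k+1}) we obtain:

  H_0: rank C_0 − rank ∂_1 = 9 − 8 = 1, and the invariant factors of ∂_1 are all 1, so H_0 ≅ Z.
  H_1: rank ker ∂_1 − rank ∂_2 = (27 − 8) − 18 = 1, and ∂_2 has invariant factor 2 > 1, so H_1 ≅ Z ⊕ Z_2.
  H_2: rank ker ∂_2 − rank ∂_3 = (18 − 18) − 0 = 0, and there is no ∂_3, so H_2 ≅ 0.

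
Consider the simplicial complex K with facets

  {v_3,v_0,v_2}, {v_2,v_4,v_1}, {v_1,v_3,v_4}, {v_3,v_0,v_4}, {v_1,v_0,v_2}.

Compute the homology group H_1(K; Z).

H_1 ≅ Z.

Order the vertices as v_0 < v_1 < v_2 < v_3 < v_4. Listing each simplex with vertices in this order, K has dimension 2 with simplices:

  0-simplices (5): [v_0], [v_1], [v_2], [v_3], [v_4]
  1-simplices (10): [v_0,v_1], [v_0,v_2], [v_0,v_3], [v_0,v_4], [v_1,v_2], [v_1,v_3], [v_1,v_4], [v_2,v_3], [v_2,v_4], [v_3,v_4]
  2-simplices (5): [v_0,v_1,v_2], [v_0,v_2,v_3], [v_0,v_3,v_4], [v_1,v_2,v_4], [v_1,v_3,v_4]

giving chain groups C_0 ≅ Z^5, C_1 ≅ Z^10, C_2 ≅ Z^5.

The boundary map ∂_1: C_1 → C_0 sends each edge [p,q] (with p < q) to q − p. For instance
  ∂[v_0,v_1] = [v_1] − [v_0].
The 5×10 boundary matrix has rank 4 and Smith normal form diag(1,1,1,1).

The boundary map ∂_2: C_2 → C_1 maps a triangle to the signed sum of its edges. For instance
  ∂[v_1,v_2,v_4] = [v_2,v_4] − [v_1,v_4] + [v_1,v_2],
  ∂[v_0,v_3,v_4] = [v_3,v_4] − [v_0,v_4] + [v_0,v_3].
As a 10×5 matrix over Z this has rank 5, with invariant factors (1,1,1,1,1).

Now H_k = ker ∂_k / im ∂_{k+1}, so:

  H_1: rank ker ∂_1 − rank ∂_2 = (10 − 4) − 5 = 1, and the invariant factors of ∂_2 are all 1, so H_1 ≅ Z.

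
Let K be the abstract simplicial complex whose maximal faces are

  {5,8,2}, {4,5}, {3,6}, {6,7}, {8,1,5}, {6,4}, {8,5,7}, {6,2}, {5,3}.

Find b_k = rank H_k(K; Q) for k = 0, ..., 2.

b_0 = 1, b_1 = 3, b_2 = 0.

Fix the vertex order 1 < 2 < 3 < 4 < 5 < 6 < 7 < 8 and write every simplex with vertices in increasing order. Then dim K = 2 and the simplices of K are:

  0-simplices (8): [1], [2], [3], [4], [5], [6], [7], [8]
  1-simplices (13): [1,5], [1,8], [2,5], [2,6], [2,8], [3,5], [3,6], [4,5], [4,6], [5,7], [5,8], [6,7], [7,8]
  2-simplices (3): [1,5,8], [2,5,8], [5,7,8]

giving chain groups C_0 ≅ Z^8, C_1 ≅ Z^13, C_2 ≅ Z^3.

The boundary map ∂_1: C_1 → C_0 maps an edge to its endpoints' difference, ∂[p,q] = q − p. For instance
  ∂[3,5] = [5] − [3].
This gives a 8×13 integer matrix of rank 7; reducing to Smith normal form yields diagonal entries (1,1,1,1,1,1,1).

Boundary ∂_2: C_2 → C_1 sends each 2-simplex [p,q,r] to [q,r] − [p,r] + [p,q]. For instance
  ∂[1,5,8] = [5,8] − [1,8] + [1,5],
  ∂[5,7,8] = [7,8] − [5,8] + [5,7].
The 13×3 boundary matrix has rank 3 and Smith normal form diag(1,1,1).

Computing H_k = (kernel of ∂_k) / (image of ∂_{k+1}):

  H_0: rank C_0 − rank ∂_1 = 8 − 7 = 1, and the invariant factors of ∂_1 are all 1, so H_0 ≅ Z.
  H_1: rank ker ∂_1 − rank ∂_2 = (13 − 7) − 3 = 3, and the invariant factors of ∂_2 are all 1, so H_1 ≅ Z^3.
  H_2: rank ker ∂_2 − rank ∂_3 = (3 − 3) − 0 = 0, and there is no ∂_3, so H_2 ≅ 0.

As a check, the Euler characteristic is 8 − 13 + 3 = -2, which agrees with 1 − 3 + 0 = -2.

Hence the Betti numbers are b_0 = 1, b_1 = 3, b_2 = 0.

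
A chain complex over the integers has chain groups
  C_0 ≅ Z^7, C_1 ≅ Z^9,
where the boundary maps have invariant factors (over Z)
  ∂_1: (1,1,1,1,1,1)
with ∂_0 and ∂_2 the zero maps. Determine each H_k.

H_0: b_0 = 7 − 0 − 6 = 1; torsion from ∂_1 factors > 1: none. So H_0 = Z.
H_1: b_1 = 9 − 6 − 0 = 3; torsion from ∂_2 factors > 1: none. So H_1 = Z^3.

H_0 = Z,  H_1 = Z^3.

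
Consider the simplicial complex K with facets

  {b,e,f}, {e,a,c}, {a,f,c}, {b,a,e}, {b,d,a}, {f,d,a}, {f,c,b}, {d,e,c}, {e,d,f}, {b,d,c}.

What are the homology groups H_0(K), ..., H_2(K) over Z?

H_0 = Z,  H_1 = Z/2Z,  H_2 = 0.

Fix the vertex order a < b < c < d < e < f and write every simplex with vertices in increasing order. Then dim K = 2 and the simplices of K are:

  0-simplices (6): a, b, c, d, e, f
  1-simplices (15): ab, ac, ad, ae, af, bc, bd, be, bf, cd, ce, cf, de, df, ef
  2-simplices (10): abd, abe, ace, acf, adf, bcd, bcf, bef, cde, def

Hence C_0 ≅ Z^6, C_1 ≅ Z^15, C_2 ≅ Z^10.

∂_1: C_1 → C_0 is given by ∂[p,q] = [q] − [p].
The 6×15 boundary matrix has rank 5 and Smith normal form diag(1,1,1,1,1).

∂_2: C_2 → C_1 sends each 2-simplex [p,q,r] to [q,r] − [p,r] + [p,q]. For instance
  ∂bef = ef − bf + be,
  ∂ace = ce − ae + ac.
As a 15×10 matrix over Z this has rank 10, with invariant factors (1,1,1,1,1,1,1,1,1,2).

From H_k ≅ ker(∂_k) / im(∂_{k+1}) we obtain:

  H_0: rank C_0 − rank ∂_1 = 6 − 5 = 1, and the invariant factors of ∂_1 are all 1, so H_0 ≅ Z.
  H_1: rank ker ∂_1 − rank ∂_2 = (15 − 5) − 10 = 0, and ∂_2 has invariant factor 2 > 1, so H_1 ≅ Z/2Z.
  H_2: rank ker ∂_2 − rank ∂_3 = (10 − 10) − 0 = 0, and there is no ∂_3, so H_2 ≅ 0.

As a check, the Euler characteristic is 6 − 15 + 10 = 1, which agrees with 1 − 0 + 0 = 1.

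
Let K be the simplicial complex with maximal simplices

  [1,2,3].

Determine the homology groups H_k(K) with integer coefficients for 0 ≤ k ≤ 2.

Order the vertices as 1 < 2 < 3. Listing each simplex with vertices in this order, K has dimension 2 with simplices:

  0-simplices (3): [1], [2], [3]
  1-simplices (3): [1,2], [1,3], [2,3]
  2-simplices (1): [1,2,3]

giving chain groups C_0 ≅ Z^3, C_1 ≅ Z^3, C_2 ≅ Z^1.

The boundary map ∂_1: C_1 → C_0 is given by ∂[p,q] = [q] − [p]. For instance
  ∂[1,2] = [2] − [1].
This gives a 3×3 integer matrix of rank 2; reducing to Smith normal form yields diagonal entries (1,1).

∂_2: C_2 → C_1 maps a triangle to the signed sum of its edges. For instance
  ∂[1,2,3] = [2,3] − [1,3] + [1,2].
The resulting 3×1 matrix has rank 1, and its Smith normal form has invariant factors (1).

From H_k ≅ ker(∂_k) / im(∂_{k+1}) we obtain:

  H_0: rank C_0 − rank ∂_1 = 3 − 2 = 1, and the invariant factors of ∂_1 are all 1, so H_0 ≅ Z.
  H_1: rank ker ∂_1 − rank ∂_2 = (3 − 2) − 1 = 0, and the invariant factors of ∂_2 are all 1, so H_1 ≅ 0.
  H_2: rank ker ∂_2 − rank ∂_3 = (1 − 1) − 0 = 0, and there is no ∂_3, so H_2 ≅ 0.

H_0 ≅ Z,  H_1 = 0,  H_2 = 0.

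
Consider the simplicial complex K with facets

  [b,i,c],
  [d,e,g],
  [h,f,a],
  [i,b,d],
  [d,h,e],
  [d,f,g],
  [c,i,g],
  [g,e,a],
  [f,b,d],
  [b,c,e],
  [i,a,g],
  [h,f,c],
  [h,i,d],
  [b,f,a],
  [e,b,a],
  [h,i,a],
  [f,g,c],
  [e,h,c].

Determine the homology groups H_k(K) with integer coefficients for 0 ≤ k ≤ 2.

H_0 = Z,  H_1 = Z^2,  H_2 = Z.

K has 9 vertices, 27 edges, 18 triangles.
rank ∂_0 = 0, rank ∂_1 = 8 ⇒ b_0 = 9 − 0 − 8 = 1; all invariant factors of ∂_1 are 1 so no torsion. So H_0 ≅ Z.
rank ∂_1 = 8, rank ∂_2 = 17 ⇒ b_1 = 27 − 8 − 17 = 2; all invariant factors of ∂_2 are 1 so no torsion. So H_1 ≅ Z^2.
rank ∂_2 = 17, rank ∂_3 = 0 ⇒ b_2 = 18 − 17 − 0 = 1. So H_2 ≅ Z.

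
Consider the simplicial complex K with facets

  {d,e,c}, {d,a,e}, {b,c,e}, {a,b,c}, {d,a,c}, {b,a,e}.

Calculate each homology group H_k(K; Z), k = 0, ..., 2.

H_0 = Z,  H_1 = 0,  H_2 = Z.

Take the total order a < b < c < d < e on the vertex set. Then K (dimension 2) consists of the simplices:

  0-simplices (5): a, b, c, d, e
  1-simplices (9): ab, ac, ad, ae, bc, be, cd, ce, de
  2-simplices (6): abc, abe, acd, ade, bce, cde

giving chain groups C_0 ≅ Z^5, C_1 ≅ Z^9, C_2 ≅ Z^6.

The boundary map ∂_1: C_1 → C_0 sends each edge [p,q] (with p < q) to q − p.
As a 5×9 matrix over Z this has rank 4, with invariant factors (1,1,1,1).

∂_2: C_2 → C_1 maps a triangle to the signed sum of its edges. For instance
  ∂bce = ce − be + bc,
  ∂abe = be − ae + ab.
This gives a 9×6 integer matrix of rank 5; reducing to Smith normal form yields diagonal entries (1,1,1,1,1).

Computing H_k = (kernel of ∂_k) / (image of ∂_{k+1}):

  H_0: rank C_0 − rank ∂_1 = 5 − 4 = 1, and the invariant factors of ∂_1 are all 1, so H_0 = Z.
  H_1: rank ker ∂_1 − rank ∂_2 = (9 − 4) − 5 = 0, and the invariant factors of ∂_2 are all 1, so H_1 = 0.
  H_2: rank ker ∂_2 − rank ∂_3 = (6 − 5) − 0 = 1, and there is no ∂_3, so H_2 = Z.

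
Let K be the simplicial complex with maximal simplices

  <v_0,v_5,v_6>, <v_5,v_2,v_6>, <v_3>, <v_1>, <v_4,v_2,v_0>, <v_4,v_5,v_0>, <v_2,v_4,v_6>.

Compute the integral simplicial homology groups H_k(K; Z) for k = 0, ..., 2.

K has 7 vertices, 10 edges, 5 triangles.
rank ∂_0 = 0, rank ∂_1 = 4 ⇒ b_0 = 7 − 0 − 4 = 3; all invariant factors of ∂_1 are 1 so no torsion. So H_0 ≅ Z^3.
rank ∂_1 = 4, rank ∂_2 = 5 ⇒ b_1 = 10 − 4 − 5 = 1; all invariant factors of ∂_2 are 1 so no torsion. So H_1 ≅ Z.
rank ∂_2 = 5, rank ∂_3 = 0 ⇒ b_2 = 5 − 5 − 0 = 0. So H_2 ≅ 0.

H_0 ≅ Z^3,  H_1 ≅ Z,  H_2 = 0.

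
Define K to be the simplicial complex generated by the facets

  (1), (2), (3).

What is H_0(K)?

K has 3 vertices.
rank ∂_0 = 0, rank ∂_1 = 0 ⇒ b_0 = 3 − 0 − 0 = 3. So H_0 = Z^3.

H_0 = Z^3.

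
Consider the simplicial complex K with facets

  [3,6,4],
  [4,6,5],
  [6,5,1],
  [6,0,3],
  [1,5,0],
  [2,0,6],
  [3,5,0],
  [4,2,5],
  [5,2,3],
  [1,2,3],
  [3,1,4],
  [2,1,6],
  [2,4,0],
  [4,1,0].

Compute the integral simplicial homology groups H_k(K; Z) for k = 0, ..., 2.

H_0 = Z,  H_1 = Z^2,  H_2 = Z.

K has 7 vertices, 21 edges, 14 triangles.
rank ∂_0 = 0, rank ∂_1 = 6 ⇒ b_0 = 7 − 0 − 6 = 1; all invariant factors of ∂_1 are 1 so no torsion. So H_0 = Z.
rank ∂_1 = 6, rank ∂_2 = 13 ⇒ b_1 = 21 − 6 − 13 = 2; all invariant factors of ∂_2 are 1 so no torsion. So H_1 = Z^2.
rank ∂_2 = 13, rank ∂_3 = 0 ⇒ b_2 = 14 − 13 − 0 = 1. So H_2 = Z.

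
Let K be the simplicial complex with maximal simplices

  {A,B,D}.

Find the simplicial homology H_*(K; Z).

K has 3 vertices, 3 edges, 1 triangle.
rank ∂_0 = 0, rank ∂_1 = 2 ⇒ b_0 = 3 − 0 − 2 = 1; all invariant factors of ∂_1 are 1 so no torsion. So H_0 = Z.
rank ∂_1 = 2, rank ∂_2 = 1 ⇒ b_1 = 3 − 2 − 1 = 0; all invariant factors of ∂_2 are 1 so no torsion. So H_1 = 0.
rank ∂_2 = 1, rank ∂_3 = 0 ⇒ b_2 = 1 − 1 − 0 = 0. So H_2 = 0.

H_0 ≅ Z,  H_1 = 0,  H_2 = 0.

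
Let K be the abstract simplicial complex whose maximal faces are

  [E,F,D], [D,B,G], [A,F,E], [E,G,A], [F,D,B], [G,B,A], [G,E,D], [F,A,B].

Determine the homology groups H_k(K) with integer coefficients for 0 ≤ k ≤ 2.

H_0 ≅ Z,  H_1 = 0,  H_2 ≅ Z.

Take the total order A < B < D < E < F < G on the vertex set. Then K (dimension 2) consists of the simplices:

  0-simplices (6): A, B, D, E, F, G
  1-simplices (12): AB, AE, AF, AG, BD, BF, BG, DE, DF, DG, EF, EG
  2-simplices (8): ABF, ABG, AEF, AEG, BDF, BDG, DEF, DEG

giving chain groups C_0 ≅ Z^6, C_1 ≅ Z^12, C_2 ≅ Z^8.

The boundary map ∂_1: C_1 → C_0 sends each edge [p,q] (with p < q) to q − p.
This gives a 6×12 integer matrix of rank 5; reducing to Smith normal form yields diagonal entries (1,1,1,1,1).

∂_2: C_2 → C_1 maps a triangle to the signed sum of its edges. For instance
  ∂ABF = BF − AF + AB,
  ∂BDF = DF − BF + BD.
This gives a 12×8 integer matrix of rank 7; reducing to Smith normal form yields diagonal entries (1,1,1,1,1,1,1).

Reading off H_k = ker ∂_k / im ∂_{k+1}:

  H_0: rank C_0 − rank ∂_1 = 6 − 5 = 1, and the invariant factors of ∂_1 are all 1, so H_0 ≅ Z.
  H_1: rank ker ∂_1 − rank ∂_2 = (12 − 5) − 7 = 0, and the invariant factors of ∂_2 are all 1, so H_1 ≅ 0.
  H_2: rank ker ∂_2 − rank ∂_3 = (8 − 7) − 0 = 1, and there is no ∂_3, so H_2 ≅ Z.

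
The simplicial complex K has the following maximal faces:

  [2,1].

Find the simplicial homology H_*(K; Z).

Fix the vertex order 1 < 2 and write every simplex with vertices in increasing order. Then dim K = 1 and the simplices of K are:

  0-simplices (2): [1], [2]
  1-simplices (1): [1,2]

giving chain groups C_0 ≅ Z^2, C_1 ≅ Z^1.

The boundary map ∂_1: C_1 → C_0 sends each edge [p,q] (with p < q) to q − p. For instance
  ∂[1,2] = [2] − [1].
As a 2×1 matrix over Z this has rank 1, with invariant factors (1).

Now H_k = ker ∂_k / im ∂_{k+1}, so:

  H_0: rank C_0 − rank ∂_1 = 2 − 1 = 1, and the invariant factors of ∂_1 are all 1, so H_0 = Z.
  H_1: rank ker ∂_1 − rank ∂_2 = (1 − 1) − 0 = 0, and there is no ∂_2, so H_1 = 0.

H_0 ≅ Z,  H_1 = 0.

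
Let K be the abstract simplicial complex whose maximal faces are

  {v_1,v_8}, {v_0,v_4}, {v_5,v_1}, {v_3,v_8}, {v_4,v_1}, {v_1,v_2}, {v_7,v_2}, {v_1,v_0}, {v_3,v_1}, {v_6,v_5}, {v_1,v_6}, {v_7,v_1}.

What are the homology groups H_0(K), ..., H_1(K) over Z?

H_0 = Z,  H_1 = Z^4.

Fix the vertex order v_0 < v_1 < v_2 < v_3 < v_4 < v_5 < v_6 < v_7 < v_8 and write every simplex with vertices in increasing order. Then dim K = 1 and the simplices of K are:

  0-simplices (9): [v_0], [v_1], [v_2], [v_3], [v_4], [v_5], [v_6], [v_7], [v_8]
  1-simplices (12): [v_0,v_1], [v_0,v_4], [v_1,v_2], [v_1,v_3], [v_1,v_4], [v_1,v_5], [v_1,v_6], [v_1,v_7], [v_1,v_8], [v_2,v_7], [v_3,v_8], [v_5,v_6]

Hence C_0 ≅ Z^9, C_1 ≅ Z^12.

∂_1: C_1 → C_0 sends each edge [p,q] (with p < q) to q − p. For instance
  ∂[v_1,v_6] = [v_6] − [v_1].
The 9×12 boundary matrix has rank 8 and Smith normal form diag(1,1,1,1,1,1,1,1).

Computing H_k = (kernel of ∂_k) / (image of ∂_{k+1}):

  H_0: rank C_0 − rank ∂_1 = 9 − 8 = 1, and the invariant factors of ∂_1 are all 1, so H_0 = Z.
  H_1: rank ker ∂_1 − rank ∂_2 = (12 − 8) − 0 = 4, and there is no ∂_2, so H_1 = Z^4.

As a check, the Euler characteristic is 9 − 12 = -3, which agrees with 1 − 4 = -3.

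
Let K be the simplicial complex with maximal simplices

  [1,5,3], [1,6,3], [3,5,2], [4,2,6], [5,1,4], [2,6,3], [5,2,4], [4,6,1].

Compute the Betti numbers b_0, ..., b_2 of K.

b_0 = 1, b_1 = 0, b_2 = 1.

Order the vertices as 1 < 2 < 3 < 4 < 5 < 6. Listing each simplex with vertices in this order, K has dimension 2 with simplices:

  0-simplices (6): [1], [2], [3], [4], [5], [6]
  1-simplices (12): [1,3], [1,4], [1,5], [1,6], [2,3], [2,4], [2,5], [2,6], [3,5], [3,6], [4,5], [4,6]
  2-simplices (8): [1,3,5], [1,3,6], [1,4,5], [1,4,6], [2,3,5], [2,3,6], [2,4,5], [2,4,6]

so the chain groups are C_0 ≅ Z^6, C_1 ≅ Z^12, C_2 ≅ Z^8.

∂_1: C_1 → C_0 is given by ∂[p,q] = [q] − [p]. For instance
  ∂[3,5] = [5] − [3].
As a 6×12 matrix over Z this has rank 5, with invariant factors (1,1,1,1,1).

The boundary map ∂_2: C_2 → C_1 acts by ∂[p,q,r] = [q,r] − [p,r] + [p,q]. For instance
  ∂[1,3,6] = [3,6] − [1,6] + [1,3],
  ∂[2,3,5] = [3,5] − [2,5] + [2,3].
The 12×8 boundary matrix has rank 7 and Smith normal form diag(1,1,1,1,1,1,1).

Computing H_k = (kernel of ∂_k) / (image of ∂_{k+1}):

  H_0: rank C_0 − rank ∂_1 = 6 − 5 = 1, and the invariant factors of ∂_1 are all 1, so H_0 = Z.
  H_1: rank ker ∂_1 − rank ∂_2 = (12 − 5) − 7 = 0, and the invariant factors of ∂_2 are all 1, so H_1 = 0.
  H_2: rank ker ∂_2 − rank ∂_3 = (8 − 7) − 0 = 1, and there is no ∂_3, so H_2 = Z.

As a check, the Euler characteristic is 6 − 12 + 8 = 2, which agrees with 1 − 0 + 1 = 2.

Hence the Betti numbers are b_0 = 1, b_1 = 0, b_2 = 1.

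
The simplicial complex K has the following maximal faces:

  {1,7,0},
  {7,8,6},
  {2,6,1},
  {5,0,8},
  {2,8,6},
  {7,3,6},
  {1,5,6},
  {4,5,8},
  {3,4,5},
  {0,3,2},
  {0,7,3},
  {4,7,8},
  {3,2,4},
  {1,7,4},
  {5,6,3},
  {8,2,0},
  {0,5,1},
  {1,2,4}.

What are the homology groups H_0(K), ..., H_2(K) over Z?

H_0 = Z,  H_1 = Z^2,  H_2 = Z.

Order the vertices as 0 < 1 < 2 < 3 < 4 < 5 < 6 < 7 < 8. Listing each simplex with vertices in this order, K has dimension 2 with simplices:

  0-simplices (9): [0], [1], [2], [3], [4], [5], [6], [7], [8]
  1-simplices (27): (27 of them)
  2-simplices (18): [0,1,5], [0,1,7], [0,2,3], [0,2,8], [0,3,7], [0,5,8], [1,2,4], [1,2,6], [1,4,7], [1,5,6], [2,3,4], [2,6,8], [3,4,5], [3,5,6], [3,6,7], [4,5,8], [4,7,8], [6,7,8]

so the chain groups are C_0 ≅ Z^9, C_1 ≅ Z^27, C_2 ≅ Z^18.

The boundary map ∂_1: C_1 → C_0 sends each edge [p,q] (with p < q) to q − p. For instance
  ∂[3,6] = [6] − [3].
As a 9×27 matrix over Z this has rank 8, with invariant factors (1,1,1,1,1,1,1,1).

The boundary map ∂_2: C_2 → C_1 maps a triangle to the signed sum of its edges. For instance
  ∂[1,4,7] = [4,7] − [1,7] + [1,4],
  ∂[3,6,7] = [6,7] − [3,7] + [3,6].
The 27×18 boundary matrix has rank 17 and Smith normal form diag(1,1,1,1,1,1,1,1,1,1,1,1,1,1,1,1,1).

Now H_k = ker ∂_k / im ∂_{k+1}, so:

  H_0: rank C_0 − rank ∂_1 = 9 − 8 = 1, and the invariant factors of ∂_1 are all 1, so H_0 ≅ Z.
  H_1: rank ker ∂_1 − rank ∂_2 = (27 − 8) − 17 = 2, and the invariant factors of ∂_2 are all 1, so H_1 ≅ Z^2.
  H_2: rank ker ∂_2 − rank ∂_3 = (18 − 17) − 0 = 1, and there is no ∂_3, so H_2 ≅ Z.

(K is a triangulation of the torus T^2.)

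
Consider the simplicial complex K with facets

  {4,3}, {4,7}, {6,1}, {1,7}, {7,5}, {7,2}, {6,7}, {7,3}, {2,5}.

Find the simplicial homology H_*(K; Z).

Fix the vertex order 1 < 2 < 3 < 4 < 5 < 6 < 7 and write every simplex with vertices in increasing order. Then dim K = 1 and the simplices of K are:

  0-simplices (7): [1], [2], [3], [4], [5], [6], [7]
  1-simplices (9): [1,6], [1,7], [2,5], [2,7], [3,4], [3,7], [4,7], [5,7], [6,7]

Hence C_0 ≅ Z^7, C_1 ≅ Z^9.

The boundary map ∂_1: C_1 → C_0 maps an edge to its endpoints' difference, ∂[p,q] = q − p.
As a 7×9 matrix over Z this has rank 6, with invariant factors (1,1,1,1,1,1).

From H_k ≅ ker(∂_k) / im(∂_{k+1}) we obtain:

  H_0: rank C_0 − rank ∂_1 = 7 − 6 = 1, and the invariant factors of ∂_1 are all 1, so H_0 ≅ Z.
  H_1: rank ker ∂_1 − rank ∂_2 = (9 − 6) − 0 = 3, and there is no ∂_2, so H_1 ≅ Z^3.

(K is a triangulation of a wedge of 3 circles.)

H_0 ≅ Z,  H_1 ≅ Z^3.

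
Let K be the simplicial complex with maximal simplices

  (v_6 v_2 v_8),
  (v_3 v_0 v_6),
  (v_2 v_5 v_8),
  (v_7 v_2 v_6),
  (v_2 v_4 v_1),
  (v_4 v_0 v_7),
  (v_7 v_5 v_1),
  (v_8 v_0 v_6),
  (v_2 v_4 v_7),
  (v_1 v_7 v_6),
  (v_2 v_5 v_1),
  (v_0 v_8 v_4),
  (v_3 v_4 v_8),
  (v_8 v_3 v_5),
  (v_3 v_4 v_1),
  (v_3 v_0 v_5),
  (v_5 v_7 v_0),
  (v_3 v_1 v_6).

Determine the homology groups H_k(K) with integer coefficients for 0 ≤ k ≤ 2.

Fix the vertex order v_0 < v_1 < v_2 < v_3 < v_4 < v_5 < v_6 < v_7 < v_8 and write every simplex with vertices in increasing order. Then dim K = 2 and the simplices of K are:

  0-simplices (9): [v_0], [v_1], [v_2], [v_3], [v_4], [v_5], [v_6], [v_7], [v_8]
  1-simplices (27): (27 of them)
  2-simplices (18): (18 of them)

so the chain groups are C_0 ≅ Z^9, C_1 ≅ Z^27, C_2 ≅ Z^18.

Boundary ∂_1: C_1 → C_0 is given by ∂[p,q] = [q] − [p]. For instance
  ∂[v_5,v_7] = [v_7] − [v_5].
As a 9×27 matrix over Z this has rank 8, with invariant factors (1,1,1,1,1,1,1,1).

∂_2: C_2 → C_1 sends each 2-simplex [p,q,r] to [q,r] − [p,r] + [p,q]. For instance
  ∂[v_1,v_6,v_7] = [v_6,v_7] − [v_1,v_7] + [v_1,v_6],
  ∂[v_0,v_3,v_5] = [v_3,v_5] − [v_0,v_5] + [v_0,v_3].
As a 27×18 matrix over Z this has rank 18, with invariant factors (1,1,1,1,1,1,1,1,1,1,1,1,1,1,1,1,1,2).

Computing H_k = (kernel of ∂_k) / (image of ∂_{k+1}):

  H_0: rank C_0 − rank ∂_1 = 9 − 8 = 1, and the invariant factors of ∂_1 are all 1, so H_0 ≅ Z.
  H_1: rank ker ∂_1 − rank ∂_2 = (27 − 8) − 18 = 1, and ∂_2 has invariant factor 2 > 1, so H_1 ≅ Z ⊕ Z/2Z.
  H_2: rank ker ∂_2 − rank ∂_3 = (18 − 18) − 0 = 0, and there is no ∂_3, so H_2 ≅ 0.

As a check, the Euler characteristic is 9 − 27 + 18 = 0, which agrees with 1 − 1 + 0 = 0.
(K is a triangulation of the Klein bottle.)

H_0 ≅ Z,  H_1 ≅ Z ⊕ Z/2Z,  H_2 = 0.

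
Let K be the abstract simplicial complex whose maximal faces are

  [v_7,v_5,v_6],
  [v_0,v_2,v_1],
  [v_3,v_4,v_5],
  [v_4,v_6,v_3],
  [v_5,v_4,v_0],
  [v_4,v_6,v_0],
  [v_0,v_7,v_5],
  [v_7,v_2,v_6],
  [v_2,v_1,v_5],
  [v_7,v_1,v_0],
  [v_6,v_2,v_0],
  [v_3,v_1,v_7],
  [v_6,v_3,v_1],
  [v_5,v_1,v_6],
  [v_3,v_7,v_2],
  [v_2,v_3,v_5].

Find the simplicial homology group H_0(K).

Order the vertices as v_0 < v_1 < v_2 < v_3 < v_4 < v_5 < v_6 < v_7. Listing each simplex with vertices in this order, K has dimension 2 with simplices:

  0-simplices (8): [v_0], [v_1], [v_2], [v_3], [v_4], [v_5], [v_6], [v_7]
  1-simplices (24): (24 of them)
  2-simplices (16): (16 of them)

Hence C_0 ≅ Z^8, C_1 ≅ Z^24, C_2 ≅ Z^16.

∂_1: C_1 → C_0 maps an edge to its endpoints' difference, ∂[p,q] = q − p. For instance
  ∂[v_0,v_4] = [v_4] − [v_0].
As a 8×24 matrix over Z this has rank 7, with invariant factors (1,1,1,1,1,1,1).

∂_2: C_2 → C_1 maps a triangle to the signed sum of its edges. For instance
  ∂[v_1,v_3,v_6] = [v_3,v_6] − [v_1,v_6] + [v_1,v_3],
  ∂[v_0,v_1,v_7] = [v_1,v_7] − [v_0,v_7] + [v_0,v_1].
As a 24×16 matrix over Z this has rank 15, with invariant factors (1,1,1,1,1,1,1,1,1,1,1,1,1,1,1).

From H_k ≅ ker(∂_k) / im(∂_{k+1}) we obtain:

  H_0: rank C_0 − rank ∂_1 = 8 − 7 = 1, and the invariant factors of ∂_1 are all 1, so H_0 ≅ Z.

H_0 = Z.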